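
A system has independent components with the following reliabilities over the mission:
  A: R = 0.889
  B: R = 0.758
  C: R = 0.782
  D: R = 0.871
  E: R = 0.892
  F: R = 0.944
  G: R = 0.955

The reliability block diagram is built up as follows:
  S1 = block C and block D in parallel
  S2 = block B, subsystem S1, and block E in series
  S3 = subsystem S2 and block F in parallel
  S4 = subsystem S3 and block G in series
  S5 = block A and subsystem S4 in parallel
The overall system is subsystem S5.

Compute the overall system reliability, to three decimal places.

0.993

Parallel (C and D): 1 − (1 − 0.78200)(1 − 0.87100) = 0.97188
Series (B, [0.97188], and E): 0.75800 × 0.97188 × 0.89200 = 0.65712
Parallel ([0.65712] and F): 1 − (1 − 0.65712)(1 − 0.94400) = 0.98080
Series ([0.98080] and G): 0.98080 × 0.95500 = 0.93666
Parallel (A and [0.93666]): 1 − (1 − 0.88900)(1 − 0.93666) = 0.993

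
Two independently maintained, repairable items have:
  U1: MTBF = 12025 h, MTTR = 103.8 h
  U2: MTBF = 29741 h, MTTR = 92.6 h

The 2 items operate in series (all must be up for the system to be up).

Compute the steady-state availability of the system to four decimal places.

0.9884

A(U1) = MTBF/(MTBF+MTTR) = 12025/(12025+103.8) = 0.991442
A(U2) = MTBF/(MTBF+MTTR) = 29741/(29741+92.6) = 0.996896
Series availability: 0.991442 × 0.996896 = 0.9884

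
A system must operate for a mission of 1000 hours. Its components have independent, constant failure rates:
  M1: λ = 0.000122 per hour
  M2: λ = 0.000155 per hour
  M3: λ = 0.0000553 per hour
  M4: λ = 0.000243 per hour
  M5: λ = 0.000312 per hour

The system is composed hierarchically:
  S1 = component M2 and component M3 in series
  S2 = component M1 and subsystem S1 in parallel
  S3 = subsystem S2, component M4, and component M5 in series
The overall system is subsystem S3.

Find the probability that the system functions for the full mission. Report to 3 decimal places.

R(M1) = exp(−0.000122 × 1000) = 0.88515
R(M2) = exp(−0.000155 × 1000) = 0.85642
R(M3) = exp(−0.0000553 × 1000) = 0.94620
R(M4) = exp(−0.000243 × 1000) = 0.78427
R(M5) = exp(−0.000312 × 1000) = 0.73198
Series (M2 and M3): 0.85642 × 0.94620 = 0.81034
Parallel (M1 and [0.81034]): 1 − (1 − 0.88515)(1 − 0.81034) = 0.97822
Series ([0.97822], M4, and M5): 0.97822 × 0.78427 × 0.73198 = 0.562

0.562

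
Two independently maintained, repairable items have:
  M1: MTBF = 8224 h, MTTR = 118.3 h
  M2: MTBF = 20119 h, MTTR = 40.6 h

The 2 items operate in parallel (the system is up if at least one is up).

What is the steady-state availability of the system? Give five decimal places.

A(M1) = MTBF/(MTBF+MTTR) = 8224/(8224+118.3) = 0.985819
A(M2) = MTBF/(MTBF+MTTR) = 20119/(20119+40.6) = 0.997986
Parallel availability: 1 − (1 − 0.985819)(1 − 0.997986) = 0.99997

0.99997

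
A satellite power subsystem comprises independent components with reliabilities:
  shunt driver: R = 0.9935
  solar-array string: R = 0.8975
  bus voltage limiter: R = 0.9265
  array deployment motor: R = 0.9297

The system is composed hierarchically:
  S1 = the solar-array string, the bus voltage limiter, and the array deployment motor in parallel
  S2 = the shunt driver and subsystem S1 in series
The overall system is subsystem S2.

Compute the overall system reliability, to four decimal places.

Parallel (solar-array string, bus voltage limiter, and array deployment motor): 1 − (1 − 0.897500)(1 − 0.926500)(1 − 0.929700) = 0.999470
Series (shunt driver and [0.999470]): 0.993500 × 0.999470 = 0.9930

0.9930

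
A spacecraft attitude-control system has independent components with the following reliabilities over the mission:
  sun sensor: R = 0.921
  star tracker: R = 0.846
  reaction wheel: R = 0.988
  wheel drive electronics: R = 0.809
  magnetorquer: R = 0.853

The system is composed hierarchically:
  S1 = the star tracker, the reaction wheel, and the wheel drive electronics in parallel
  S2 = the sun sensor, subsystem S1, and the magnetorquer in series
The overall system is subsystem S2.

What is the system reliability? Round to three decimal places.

0.785

Parallel (star tracker, reaction wheel, and wheel drive electronics): 1 − (1 − 0.84600)(1 − 0.98800)(1 − 0.80900) = 0.99965
Series (sun sensor, [0.99965], and magnetorquer): 0.92100 × 0.99965 × 0.85300 = 0.785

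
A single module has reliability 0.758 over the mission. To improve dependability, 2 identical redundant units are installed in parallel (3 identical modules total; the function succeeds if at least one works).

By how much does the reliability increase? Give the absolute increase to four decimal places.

R_before = 0.758
R_after = 1 − (1 − 0.758)^3 = 0.9858
ΔR = 0.9858 − 0.758 = 0.2278

0.2278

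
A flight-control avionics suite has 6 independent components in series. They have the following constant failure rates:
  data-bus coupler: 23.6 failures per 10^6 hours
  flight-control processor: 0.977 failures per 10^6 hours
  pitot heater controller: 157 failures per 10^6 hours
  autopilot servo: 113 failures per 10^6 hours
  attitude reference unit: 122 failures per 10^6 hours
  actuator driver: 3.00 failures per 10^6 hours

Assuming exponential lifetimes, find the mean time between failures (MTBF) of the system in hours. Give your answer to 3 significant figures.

Series of exponential components: λ_sys = Σ λ_i
λ_sys = 0.0000236 + 0.000000977 + 0.000157 + 0.000113 + 0.000122 + 0.00000300 = 4.1958e-04 /h
MTBF = 1 / λ_sys = 2380 h

2380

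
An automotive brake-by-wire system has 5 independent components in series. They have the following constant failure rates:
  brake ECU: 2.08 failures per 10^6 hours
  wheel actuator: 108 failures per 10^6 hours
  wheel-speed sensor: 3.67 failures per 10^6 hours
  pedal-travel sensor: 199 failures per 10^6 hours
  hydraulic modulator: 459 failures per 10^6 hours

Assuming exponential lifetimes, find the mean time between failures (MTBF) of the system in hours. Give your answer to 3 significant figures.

1300

Series of exponential components: λ_sys = Σ λ_i
λ_sys = 0.00000208 + 0.000108 + 0.00000367 + 0.000199 + 0.000459 = 7.7175e-04 /h
MTBF = 1 / λ_sys = 1300 h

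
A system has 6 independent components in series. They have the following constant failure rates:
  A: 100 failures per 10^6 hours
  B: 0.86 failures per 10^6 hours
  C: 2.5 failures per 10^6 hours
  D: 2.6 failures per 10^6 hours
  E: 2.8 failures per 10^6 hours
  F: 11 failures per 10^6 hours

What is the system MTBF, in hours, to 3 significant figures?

Series of exponential components: λ_sys = Σ λ_i
λ_sys = 0.00010 + 0.00000086 + 0.0000025 + 0.0000026 + 0.0000028 + 0.000011 = 1.1976e-04 /h
MTBF = 1 / λ_sys = 8350 h

8350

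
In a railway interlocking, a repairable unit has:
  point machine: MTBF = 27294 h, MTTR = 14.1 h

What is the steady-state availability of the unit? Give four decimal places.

0.9995

A(point machine) = MTBF/(MTBF+MTTR) = 27294/(27294+14.1) = 0.9995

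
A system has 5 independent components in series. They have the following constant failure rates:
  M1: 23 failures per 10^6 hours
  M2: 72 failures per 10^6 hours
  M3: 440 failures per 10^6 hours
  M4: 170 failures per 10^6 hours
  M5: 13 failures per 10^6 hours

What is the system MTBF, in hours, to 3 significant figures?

1390

Series of exponential components: λ_sys = Σ λ_i
λ_sys = 0.000023 + 0.000072 + 0.00044 + 0.00017 + 0.000013 = 7.1800e-04 /h
MTBF = 1 / λ_sys = 1390 h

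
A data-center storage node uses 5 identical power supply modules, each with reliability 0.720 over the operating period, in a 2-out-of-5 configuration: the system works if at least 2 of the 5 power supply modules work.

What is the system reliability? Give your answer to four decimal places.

R = Σ_{i=2}^{5} C(5,i) p^i (1−p)^{5−i} with p = 0.720
C(5,2)·0.720^2·0.280^3 = 0.113799
C(5,3)·0.720^3·0.280^2 = 0.292626
C(5,4)·0.720^4·0.280^1 = 0.376234
C(5,5)·0.720^5·0.280^0 = 0.193492
Sum = 0.9762

0.9762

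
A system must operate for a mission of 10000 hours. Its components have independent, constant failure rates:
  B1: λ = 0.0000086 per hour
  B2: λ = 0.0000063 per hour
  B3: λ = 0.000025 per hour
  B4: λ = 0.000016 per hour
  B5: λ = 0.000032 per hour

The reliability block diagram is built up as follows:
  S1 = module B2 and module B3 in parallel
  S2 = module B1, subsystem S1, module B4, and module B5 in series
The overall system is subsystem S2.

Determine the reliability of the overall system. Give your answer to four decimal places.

R(B1) = exp(−0.0000086 × 10000) = 0.917594
R(B2) = exp(−0.0000063 × 10000) = 0.938943
R(B3) = exp(−0.000025 × 10000) = 0.778801
R(B4) = exp(−0.000016 × 10000) = 0.852144
R(B5) = exp(−0.000032 × 10000) = 0.726149
Parallel (B2 and B3): 1 − (1 − 0.938943)(1 − 0.778801) = 0.986494
Series (B1, [0.986494], B4, and B5): 0.917594 × 0.986494 × 0.852144 × 0.726149 = 0.5601

0.5601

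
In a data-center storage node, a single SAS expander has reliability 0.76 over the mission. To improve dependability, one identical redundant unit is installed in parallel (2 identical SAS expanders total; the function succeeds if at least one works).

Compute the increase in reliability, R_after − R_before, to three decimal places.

0.182

R_before = 0.76
R_after = 1 − (1 − 0.76)^2 = 0.942
ΔR = 0.942 − 0.76 = 0.182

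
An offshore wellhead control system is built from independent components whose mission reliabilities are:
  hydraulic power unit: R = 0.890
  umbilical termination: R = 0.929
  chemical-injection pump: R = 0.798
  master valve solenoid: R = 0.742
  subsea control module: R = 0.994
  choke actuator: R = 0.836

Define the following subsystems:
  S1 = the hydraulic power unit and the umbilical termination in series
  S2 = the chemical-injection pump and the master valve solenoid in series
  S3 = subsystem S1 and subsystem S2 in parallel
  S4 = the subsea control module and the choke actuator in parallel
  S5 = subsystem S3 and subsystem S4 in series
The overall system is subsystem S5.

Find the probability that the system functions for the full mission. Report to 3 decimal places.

0.928

Series (hydraulic power unit and umbilical termination): 0.89000 × 0.92900 = 0.82681
Series (chemical-injection pump and master valve solenoid): 0.79800 × 0.74200 = 0.59212
Parallel ([0.82681] and [0.59212]): 1 − (1 − 0.82681)(1 − 0.59212) = 0.92936
Parallel (subsea control module and choke actuator): 1 − (1 − 0.99400)(1 − 0.83600) = 0.99902
Series ([0.92936] and [0.99902]): 0.92936 × 0.99902 = 0.928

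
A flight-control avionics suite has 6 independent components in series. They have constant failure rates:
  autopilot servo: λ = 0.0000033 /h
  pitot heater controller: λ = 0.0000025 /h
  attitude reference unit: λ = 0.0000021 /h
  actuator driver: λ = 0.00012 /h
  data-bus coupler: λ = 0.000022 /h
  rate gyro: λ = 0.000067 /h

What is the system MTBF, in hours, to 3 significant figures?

Series of exponential components: λ_sys = Σ λ_i
λ_sys = 0.0000033 + 0.0000025 + 0.0000021 + 0.00012 + 0.000022 + 0.000067 = 2.1690e-04 /h
MTBF = 1 / λ_sys = 4610 h

4610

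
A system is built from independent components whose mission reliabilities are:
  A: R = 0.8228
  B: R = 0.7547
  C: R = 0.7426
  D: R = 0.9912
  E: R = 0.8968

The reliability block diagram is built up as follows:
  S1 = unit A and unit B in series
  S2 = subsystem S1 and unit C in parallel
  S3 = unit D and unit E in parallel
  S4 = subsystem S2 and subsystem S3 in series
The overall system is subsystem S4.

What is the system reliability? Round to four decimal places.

Series (A and B): 0.822800 × 0.754700 = 0.620967
Parallel ([0.620967] and C): 1 − (1 − 0.620967)(1 − 0.742600) = 0.902437
Parallel (D and E): 1 − (1 − 0.991200)(1 − 0.896800) = 0.999092
Series ([0.902437] and [0.999092]): 0.902437 × 0.999092 = 0.9016

0.9016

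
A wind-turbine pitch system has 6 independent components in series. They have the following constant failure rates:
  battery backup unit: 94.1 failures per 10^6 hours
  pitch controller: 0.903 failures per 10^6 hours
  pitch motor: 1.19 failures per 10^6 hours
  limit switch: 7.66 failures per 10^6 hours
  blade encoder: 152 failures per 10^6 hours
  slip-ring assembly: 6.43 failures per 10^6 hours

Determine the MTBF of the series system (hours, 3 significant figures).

Series of exponential components: λ_sys = Σ λ_i
λ_sys = 0.0000941 + 0.000000903 + 0.00000119 + 0.00000766 + 0.000152 + 0.00000643 = 2.6228e-04 /h
MTBF = 1 / λ_sys = 3810 h

3810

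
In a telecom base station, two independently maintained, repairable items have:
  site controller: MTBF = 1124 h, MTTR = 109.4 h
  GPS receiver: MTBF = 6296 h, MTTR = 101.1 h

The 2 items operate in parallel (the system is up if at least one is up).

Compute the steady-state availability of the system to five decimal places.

A(site controller) = MTBF/(MTBF+MTTR) = 1124/(1124+109.4) = 0.911302
A(GPS receiver) = MTBF/(MTBF+MTTR) = 6296/(6296+101.1) = 0.984196
Parallel availability: 1 − (1 − 0.911302)(1 − 0.984196) = 0.99860

0.99860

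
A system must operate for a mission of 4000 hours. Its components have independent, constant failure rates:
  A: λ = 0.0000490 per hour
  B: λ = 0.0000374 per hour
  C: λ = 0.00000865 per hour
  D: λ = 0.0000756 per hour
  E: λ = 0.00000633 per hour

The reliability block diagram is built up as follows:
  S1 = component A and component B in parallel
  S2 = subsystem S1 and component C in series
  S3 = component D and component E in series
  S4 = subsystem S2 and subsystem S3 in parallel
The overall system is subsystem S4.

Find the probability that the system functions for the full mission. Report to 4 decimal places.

R(A) = exp(−0.0000490 × 4000) = 0.822012
R(B) = exp(−0.0000374 × 4000) = 0.861052
R(C) = exp(−0.00000865 × 4000) = 0.965992
R(D) = exp(−0.0000756 × 4000) = 0.739042
R(E) = exp(−0.00000633 × 4000) = 0.974998
Parallel (A and B): 1 − (1 − 0.822012)(1 − 0.861052) = 0.975269
Series ([0.975269] and C): 0.975269 × 0.965992 = 0.942102
Series (D and E): 0.739042 × 0.974998 = 0.720564
Parallel ([0.942102] and [0.720564]): 1 − (1 − 0.942102)(1 − 0.720564) = 0.9838

0.9838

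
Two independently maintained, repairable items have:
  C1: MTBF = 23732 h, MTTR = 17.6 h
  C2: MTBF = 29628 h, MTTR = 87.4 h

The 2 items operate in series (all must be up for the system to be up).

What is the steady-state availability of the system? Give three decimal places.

0.996

A(C1) = MTBF/(MTBF+MTTR) = 23732/(23732+17.6) = 0.999259
A(C2) = MTBF/(MTBF+MTTR) = 29628/(29628+87.4) = 0.997059
Series availability: 0.999259 × 0.997059 = 0.996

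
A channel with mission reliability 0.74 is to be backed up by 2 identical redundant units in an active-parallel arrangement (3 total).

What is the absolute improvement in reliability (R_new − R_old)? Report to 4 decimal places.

R_before = 0.74
R_after = 1 − (1 − 0.74)^3 = 0.9824
ΔR = 0.9824 − 0.74 = 0.2424

0.2424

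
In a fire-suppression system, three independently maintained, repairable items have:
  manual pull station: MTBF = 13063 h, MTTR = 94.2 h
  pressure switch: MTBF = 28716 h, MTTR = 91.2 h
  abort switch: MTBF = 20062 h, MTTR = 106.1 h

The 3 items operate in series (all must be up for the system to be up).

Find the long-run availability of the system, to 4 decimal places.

0.9845

A(manual pull station) = MTBF/(MTBF+MTTR) = 13063/(13063+94.2) = 0.992840
A(pressure switch) = MTBF/(MTBF+MTTR) = 28716/(28716+91.2) = 0.996834
A(abort switch) = MTBF/(MTBF+MTTR) = 20062/(20062+106.1) = 0.994739
Series availability: 0.992840 × 0.996834 × 0.994739 = 0.9845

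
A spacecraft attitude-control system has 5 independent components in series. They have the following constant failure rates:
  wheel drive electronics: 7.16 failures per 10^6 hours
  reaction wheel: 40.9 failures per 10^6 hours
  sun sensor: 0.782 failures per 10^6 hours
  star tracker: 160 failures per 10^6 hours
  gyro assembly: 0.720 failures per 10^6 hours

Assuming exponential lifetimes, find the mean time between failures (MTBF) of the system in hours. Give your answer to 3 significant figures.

4770

Series of exponential components: λ_sys = Σ λ_i
λ_sys = 0.00000716 + 0.0000409 + 0.000000782 + 0.000160 + 0.000000720 = 2.0956e-04 /h
MTBF = 1 / λ_sys = 4770 h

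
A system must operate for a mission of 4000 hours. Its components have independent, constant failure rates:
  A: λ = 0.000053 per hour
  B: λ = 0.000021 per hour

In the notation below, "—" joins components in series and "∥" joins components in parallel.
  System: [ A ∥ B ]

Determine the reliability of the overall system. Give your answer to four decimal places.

0.9846

R(A) = exp(−0.000053 × 4000) = 0.808965
R(B) = exp(−0.000021 × 4000) = 0.919431
Parallel (A and B): 1 − (1 − 0.808965)(1 − 0.919431) = 0.9846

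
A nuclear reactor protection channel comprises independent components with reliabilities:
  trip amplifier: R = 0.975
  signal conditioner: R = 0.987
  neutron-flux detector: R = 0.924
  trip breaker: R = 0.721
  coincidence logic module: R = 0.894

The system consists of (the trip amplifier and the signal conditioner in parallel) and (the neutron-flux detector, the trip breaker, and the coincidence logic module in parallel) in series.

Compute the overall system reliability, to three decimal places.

Parallel (trip amplifier and signal conditioner): 1 − (1 − 0.97500)(1 − 0.98700) = 0.99968
Parallel (neutron-flux detector, trip breaker, and coincidence logic module): 1 − (1 − 0.92400)(1 − 0.72100)(1 − 0.89400) = 0.99775
Series ([0.99968] and [0.99775]): 0.99968 × 0.99775 = 0.997

0.997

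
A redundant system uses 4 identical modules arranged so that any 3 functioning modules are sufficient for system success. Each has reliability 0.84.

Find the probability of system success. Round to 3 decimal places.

R = Σ_{i=3}^{4} C(4,i) p^i (1−p)^{4−i} with p = 0.84
C(4,3)·0.84^3·0.16^1 = 0.37933
C(4,4)·0.84^4·0.16^0 = 0.49787
Sum = 0.877

0.877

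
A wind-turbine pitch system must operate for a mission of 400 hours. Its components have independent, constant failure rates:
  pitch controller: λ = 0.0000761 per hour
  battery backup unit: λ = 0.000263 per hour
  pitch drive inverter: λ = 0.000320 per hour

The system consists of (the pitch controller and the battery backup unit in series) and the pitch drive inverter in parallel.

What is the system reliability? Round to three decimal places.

0.985

R(pitch controller) = exp(−0.0000761 × 400) = 0.97002
R(battery backup unit) = exp(−0.000263 × 400) = 0.90014
R(pitch drive inverter) = exp(−0.000320 × 400) = 0.87985
Series (pitch controller and battery backup unit): 0.97002 × 0.90014 = 0.87315
Parallel ([0.87315] and pitch drive inverter): 1 − (1 − 0.87315)(1 − 0.87985) = 0.985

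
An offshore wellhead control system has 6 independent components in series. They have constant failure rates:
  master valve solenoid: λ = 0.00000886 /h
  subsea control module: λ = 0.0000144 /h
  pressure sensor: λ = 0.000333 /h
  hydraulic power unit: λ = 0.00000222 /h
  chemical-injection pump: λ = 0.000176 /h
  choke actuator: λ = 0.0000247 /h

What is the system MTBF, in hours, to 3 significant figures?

Series of exponential components: λ_sys = Σ λ_i
λ_sys = 0.00000886 + 0.0000144 + 0.000333 + 0.00000222 + 0.000176 + 0.0000247 = 5.5918e-04 /h
MTBF = 1 / λ_sys = 1790 h

1790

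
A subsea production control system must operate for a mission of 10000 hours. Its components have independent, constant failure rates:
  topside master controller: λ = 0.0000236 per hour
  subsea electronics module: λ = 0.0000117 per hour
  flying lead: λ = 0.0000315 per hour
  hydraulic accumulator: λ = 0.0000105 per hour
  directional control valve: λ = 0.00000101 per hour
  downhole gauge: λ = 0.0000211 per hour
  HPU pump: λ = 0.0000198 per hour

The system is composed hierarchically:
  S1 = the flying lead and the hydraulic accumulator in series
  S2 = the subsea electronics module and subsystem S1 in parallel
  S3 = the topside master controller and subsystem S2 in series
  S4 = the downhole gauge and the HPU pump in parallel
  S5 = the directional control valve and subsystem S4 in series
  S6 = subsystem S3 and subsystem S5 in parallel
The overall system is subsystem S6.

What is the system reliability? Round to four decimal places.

R(topside master controller) = exp(−0.0000236 × 10000) = 0.789781
R(subsea electronics module) = exp(−0.0000117 × 10000) = 0.889585
R(flying lead) = exp(−0.0000315 × 10000) = 0.729789
R(hydraulic accumulator) = exp(−0.0000105 × 10000) = 0.900325
R(directional control valve) = exp(−0.00000101 × 10000) = 0.989951
R(downhole gauge) = exp(−0.0000211 × 10000) = 0.809774
R(HPU pump) = exp(−0.0000198 × 10000) = 0.820370
Series (flying lead and hydraulic accumulator): 0.729789 × 0.900325 = 0.657047
Parallel (subsea electronics module and [0.657047]): 1 − (1 − 0.889585)(1 − 0.657047) = 0.962133
Series (topside master controller and [0.962133]): 0.789781 × 0.962133 = 0.759874
Parallel (downhole gauge and HPU pump): 1 − (1 − 0.809774)(1 − 0.820370) = 0.965830
Series (directional control valve and [0.965830]): 0.989951 × 0.965830 = 0.956124
Parallel ([0.759874] and [0.956124]): 1 − (1 − 0.759874)(1 − 0.956124) = 0.9895

0.9895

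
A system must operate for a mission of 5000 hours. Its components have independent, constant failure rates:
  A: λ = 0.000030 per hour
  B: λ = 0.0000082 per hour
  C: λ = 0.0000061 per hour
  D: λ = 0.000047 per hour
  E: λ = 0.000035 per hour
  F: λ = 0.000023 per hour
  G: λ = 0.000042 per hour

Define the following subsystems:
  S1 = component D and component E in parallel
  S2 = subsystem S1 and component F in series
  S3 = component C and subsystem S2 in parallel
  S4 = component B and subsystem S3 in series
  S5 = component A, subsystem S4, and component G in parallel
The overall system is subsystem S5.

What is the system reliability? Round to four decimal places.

R(A) = exp(−0.000030 × 5000) = 0.860708
R(B) = exp(−0.0000082 × 5000) = 0.959829
R(C) = exp(−0.0000061 × 5000) = 0.969960
R(D) = exp(−0.000047 × 5000) = 0.790571
R(E) = exp(−0.000035 × 5000) = 0.839457
R(F) = exp(−0.000023 × 5000) = 0.891366
R(G) = exp(−0.000042 × 5000) = 0.810584
Parallel (D and E): 1 − (1 − 0.790571)(1 − 0.839457) = 0.966378
Series ([0.966378] and F): 0.966378 × 0.891366 = 0.861396
Parallel (C and [0.861396]): 1 − (1 − 0.969960)(1 − 0.861396) = 0.995836
Series (B and [0.995836]): 0.959829 × 0.995836 = 0.955832
Parallel (A, [0.955832], and G): 1 − (1 − 0.860708)(1 − 0.955832)(1 − 0.810584) = 0.9988

0.9988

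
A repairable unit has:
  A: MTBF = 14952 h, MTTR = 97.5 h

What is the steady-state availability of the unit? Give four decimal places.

0.9935

A(A) = MTBF/(MTBF+MTTR) = 14952/(14952+97.5) = 0.9935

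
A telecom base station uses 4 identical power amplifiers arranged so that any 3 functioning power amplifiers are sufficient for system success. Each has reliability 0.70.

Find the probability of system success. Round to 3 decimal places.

0.652

R = Σ_{i=3}^{4} C(4,i) p^i (1−p)^{4−i} with p = 0.70
C(4,3)·0.70^3·0.30^1 = 0.41160
C(4,4)·0.70^4·0.30^0 = 0.24010
Sum = 0.652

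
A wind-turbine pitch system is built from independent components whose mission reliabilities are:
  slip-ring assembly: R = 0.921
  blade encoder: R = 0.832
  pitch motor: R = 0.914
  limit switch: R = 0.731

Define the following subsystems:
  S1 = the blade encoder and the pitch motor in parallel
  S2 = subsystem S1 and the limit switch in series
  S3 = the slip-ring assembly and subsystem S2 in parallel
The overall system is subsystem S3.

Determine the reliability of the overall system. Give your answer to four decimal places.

Parallel (blade encoder and pitch motor): 1 − (1 − 0.832000)(1 − 0.914000) = 0.985552
Series ([0.985552] and limit switch): 0.985552 × 0.731000 = 0.720439
Parallel (slip-ring assembly and [0.720439]): 1 − (1 − 0.921000)(1 − 0.720439) = 0.9779

0.9779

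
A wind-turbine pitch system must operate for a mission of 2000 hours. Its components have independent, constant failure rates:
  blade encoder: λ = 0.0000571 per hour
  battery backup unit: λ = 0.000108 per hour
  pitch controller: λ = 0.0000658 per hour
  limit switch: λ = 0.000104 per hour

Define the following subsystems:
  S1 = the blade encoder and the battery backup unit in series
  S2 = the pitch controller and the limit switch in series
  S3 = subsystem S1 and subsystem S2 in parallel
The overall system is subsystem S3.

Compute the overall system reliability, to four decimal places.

0.9190

R(blade encoder) = exp(−0.0000571 × 2000) = 0.892080
R(battery backup unit) = exp(−0.000108 × 2000) = 0.805735
R(pitch controller) = exp(−0.0000658 × 2000) = 0.876692
R(limit switch) = exp(−0.000104 × 2000) = 0.812207
Series (blade encoder and battery backup unit): 0.892080 × 0.805735 = 0.718780
Series (pitch controller and limit switch): 0.876692 × 0.812207 = 0.712055
Parallel ([0.718780] and [0.712055]): 1 − (1 − 0.718780)(1 − 0.712055) = 0.9190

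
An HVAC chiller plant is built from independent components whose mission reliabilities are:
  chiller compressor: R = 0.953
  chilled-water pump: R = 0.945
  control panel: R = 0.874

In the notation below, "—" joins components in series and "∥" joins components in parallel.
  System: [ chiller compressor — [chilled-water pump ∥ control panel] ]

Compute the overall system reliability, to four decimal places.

Parallel (chilled-water pump and control panel): 1 − (1 − 0.945000)(1 − 0.874000) = 0.993070
Series (chiller compressor and [0.993070]): 0.953000 × 0.993070 = 0.9464

0.9464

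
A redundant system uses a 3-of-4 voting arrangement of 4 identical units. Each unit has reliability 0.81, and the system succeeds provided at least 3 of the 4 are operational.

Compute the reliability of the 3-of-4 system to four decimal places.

R = Σ_{i=3}^{4} C(4,i) p^i (1−p)^{4−i} with p = 0.81
C(4,3)·0.81^3·0.19^1 = 0.403895
C(4,4)·0.81^4·0.19^0 = 0.430467
Sum = 0.8344

0.8344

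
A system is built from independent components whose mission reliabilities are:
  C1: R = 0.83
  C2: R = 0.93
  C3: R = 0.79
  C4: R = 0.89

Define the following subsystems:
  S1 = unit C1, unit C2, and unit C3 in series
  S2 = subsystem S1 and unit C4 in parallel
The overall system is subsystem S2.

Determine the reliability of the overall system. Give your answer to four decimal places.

0.9571

Series (C1, C2, and C3): 0.830000 × 0.930000 × 0.790000 = 0.609801
Parallel ([0.609801] and C4): 1 − (1 − 0.609801)(1 − 0.890000) = 0.9571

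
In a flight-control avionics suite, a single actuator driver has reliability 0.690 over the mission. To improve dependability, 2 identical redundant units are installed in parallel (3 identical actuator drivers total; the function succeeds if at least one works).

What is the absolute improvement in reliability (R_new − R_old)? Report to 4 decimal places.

R_before = 0.690
R_after = 1 − (1 − 0.690)^3 = 0.9702
ΔR = 0.9702 − 0.690 = 0.2802

0.2802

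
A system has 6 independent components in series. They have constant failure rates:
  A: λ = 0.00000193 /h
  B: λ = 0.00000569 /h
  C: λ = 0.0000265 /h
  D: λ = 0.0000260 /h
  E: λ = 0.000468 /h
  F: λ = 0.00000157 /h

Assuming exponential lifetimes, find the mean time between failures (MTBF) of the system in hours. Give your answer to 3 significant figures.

Series of exponential components: λ_sys = Σ λ_i
λ_sys = 0.00000193 + 0.00000569 + 0.0000265 + 0.0000260 + 0.000468 + 0.00000157 = 5.2969e-04 /h
MTBF = 1 / λ_sys = 1890 h

1890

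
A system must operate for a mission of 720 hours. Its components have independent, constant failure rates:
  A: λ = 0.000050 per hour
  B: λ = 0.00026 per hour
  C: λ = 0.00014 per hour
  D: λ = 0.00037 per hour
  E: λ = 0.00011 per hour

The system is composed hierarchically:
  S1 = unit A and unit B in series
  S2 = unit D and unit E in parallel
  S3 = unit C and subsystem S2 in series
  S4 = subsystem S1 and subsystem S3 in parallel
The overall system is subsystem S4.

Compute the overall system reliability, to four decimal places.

0.9776

R(A) = exp(−0.000050 × 720) = 0.964640
R(B) = exp(−0.00026 × 720) = 0.829278
R(C) = exp(−0.00014 × 720) = 0.904114
R(D) = exp(−0.00037 × 720) = 0.766133
R(E) = exp(−0.00011 × 720) = 0.923855
Series (A and B): 0.964640 × 0.829278 = 0.799955
Parallel (D and E): 1 − (1 − 0.766133)(1 − 0.923855) = 0.982192
Series (C and [0.982192]): 0.904114 × 0.982192 = 0.888014
Parallel ([0.799955] and [0.888014]): 1 − (1 − 0.799955)(1 − 0.888014) = 0.9776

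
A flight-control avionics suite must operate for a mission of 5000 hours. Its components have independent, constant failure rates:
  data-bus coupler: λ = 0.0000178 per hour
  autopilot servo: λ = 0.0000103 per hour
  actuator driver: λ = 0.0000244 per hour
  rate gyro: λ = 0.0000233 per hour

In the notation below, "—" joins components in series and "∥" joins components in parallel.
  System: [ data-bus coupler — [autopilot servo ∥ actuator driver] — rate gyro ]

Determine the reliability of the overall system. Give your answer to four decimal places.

R(data-bus coupler) = exp(−0.0000178 × 5000) = 0.914846
R(autopilot servo) = exp(−0.0000103 × 5000) = 0.949804
R(actuator driver) = exp(−0.0000244 × 5000) = 0.885148
R(rate gyro) = exp(−0.0000233 × 5000) = 0.890030
Parallel (autopilot servo and actuator driver): 1 − (1 − 0.949804)(1 − 0.885148) = 0.994235
Series (data-bus coupler, [0.994235], and rate gyro): 0.914846 × 0.994235 × 0.890030 = 0.8095

0.8095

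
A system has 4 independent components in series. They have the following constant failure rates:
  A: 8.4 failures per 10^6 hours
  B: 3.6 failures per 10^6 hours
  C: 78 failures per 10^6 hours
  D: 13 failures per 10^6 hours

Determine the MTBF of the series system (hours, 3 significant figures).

9710

Series of exponential components: λ_sys = Σ λ_i
λ_sys = 0.0000084 + 0.0000036 + 0.000078 + 0.000013 = 1.0300e-04 /h
MTBF = 1 / λ_sys = 9710 h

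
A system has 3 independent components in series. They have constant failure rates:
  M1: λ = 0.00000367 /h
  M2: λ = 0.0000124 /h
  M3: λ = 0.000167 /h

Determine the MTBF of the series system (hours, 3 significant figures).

5460

Series of exponential components: λ_sys = Σ λ_i
λ_sys = 0.00000367 + 0.0000124 + 0.000167 = 1.8307e-04 /h
MTBF = 1 / λ_sys = 5460 h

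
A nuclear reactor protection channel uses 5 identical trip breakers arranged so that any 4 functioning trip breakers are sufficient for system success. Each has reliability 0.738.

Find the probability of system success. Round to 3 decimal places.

R = Σ_{i=4}^{5} C(5,i) p^i (1−p)^{5−i} with p = 0.738
C(5,4)·0.738^4·0.262^1 = 0.38859
C(5,5)·0.738^5·0.262^0 = 0.21892
Sum = 0.608

0.608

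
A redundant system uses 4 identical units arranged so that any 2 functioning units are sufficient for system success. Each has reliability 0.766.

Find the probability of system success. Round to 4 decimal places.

0.9577

R = Σ_{i=2}^{4} C(4,i) p^i (1−p)^{4−i} with p = 0.766
C(4,2)·0.766^2·0.234^2 = 0.192770
C(4,3)·0.766^3·0.234^1 = 0.420690
C(4,4)·0.766^4·0.234^0 = 0.344283
Sum = 0.9577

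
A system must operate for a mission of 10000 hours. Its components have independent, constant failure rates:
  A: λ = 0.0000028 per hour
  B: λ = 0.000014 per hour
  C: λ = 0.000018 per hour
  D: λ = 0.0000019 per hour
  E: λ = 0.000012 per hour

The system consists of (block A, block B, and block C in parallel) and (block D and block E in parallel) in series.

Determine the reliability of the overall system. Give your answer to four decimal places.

R(A) = exp(−0.0000028 × 10000) = 0.972388
R(B) = exp(−0.000014 × 10000) = 0.869358
R(C) = exp(−0.000018 × 10000) = 0.835270
R(D) = exp(−0.0000019 × 10000) = 0.981179
R(E) = exp(−0.000012 × 10000) = 0.886920
Parallel (A, B, and C): 1 − (1 − 0.972388)(1 − 0.869358)(1 − 0.835270) = 0.999406
Parallel (D and E): 1 − (1 − 0.981179)(1 − 0.886920) = 0.997872
Series ([0.999406] and [0.997872]): 0.999406 × 0.997872 = 0.9973

0.9973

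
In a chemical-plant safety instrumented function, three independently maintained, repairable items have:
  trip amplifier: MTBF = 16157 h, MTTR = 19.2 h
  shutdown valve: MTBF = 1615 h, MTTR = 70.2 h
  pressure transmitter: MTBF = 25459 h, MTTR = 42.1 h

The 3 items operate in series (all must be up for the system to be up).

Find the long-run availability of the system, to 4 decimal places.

A(trip amplifier) = MTBF/(MTBF+MTTR) = 16157/(16157+19.2) = 0.998813
A(shutdown valve) = MTBF/(MTBF+MTTR) = 1615/(1615+70.2) = 0.958343
A(pressure transmitter) = MTBF/(MTBF+MTTR) = 25459/(25459+42.1) = 0.998349
Series availability: 0.998813 × 0.958343 × 0.998349 = 0.9556

0.9556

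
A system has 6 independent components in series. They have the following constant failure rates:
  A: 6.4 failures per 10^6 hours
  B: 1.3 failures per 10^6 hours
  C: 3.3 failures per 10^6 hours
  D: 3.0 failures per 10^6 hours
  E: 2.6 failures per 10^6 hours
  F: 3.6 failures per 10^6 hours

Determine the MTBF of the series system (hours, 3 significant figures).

49500

Series of exponential components: λ_sys = Σ λ_i
λ_sys = 0.0000064 + 0.0000013 + 0.0000033 + 0.0000030 + 0.0000026 + 0.0000036 = 2.0200e-05 /h
MTBF = 1 / λ_sys = 49500 h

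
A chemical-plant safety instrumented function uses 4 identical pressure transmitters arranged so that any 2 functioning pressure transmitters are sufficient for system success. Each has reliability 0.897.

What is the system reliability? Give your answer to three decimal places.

R = Σ_{i=2}^{4} C(4,i) p^i (1−p)^{4−i} with p = 0.897
C(4,2)·0.897^2·0.103^2 = 0.05122
C(4,3)·0.897^3·0.103^1 = 0.29735
C(4,4)·0.897^4·0.103^0 = 0.64740
Sum = 0.996

0.996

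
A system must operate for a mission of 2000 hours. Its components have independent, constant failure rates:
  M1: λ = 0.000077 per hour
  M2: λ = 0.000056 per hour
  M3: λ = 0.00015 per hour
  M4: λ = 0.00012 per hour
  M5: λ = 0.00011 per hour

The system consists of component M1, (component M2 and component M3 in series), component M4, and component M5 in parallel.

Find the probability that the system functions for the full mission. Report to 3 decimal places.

0.998

R(M1) = exp(−0.000077 × 2000) = 0.85727
R(M2) = exp(−0.000056 × 2000) = 0.89404
R(M3) = exp(−0.00015 × 2000) = 0.74082
R(M4) = exp(−0.00012 × 2000) = 0.78663
R(M5) = exp(−0.00011 × 2000) = 0.80252
Series (M2 and M3): 0.89404 × 0.74082 = 0.66232
Parallel (M1, [0.66232], M4, and M5): 1 − (1 − 0.85727)(1 − 0.66232)(1 − 0.78663)(1 − 0.80252) = 0.998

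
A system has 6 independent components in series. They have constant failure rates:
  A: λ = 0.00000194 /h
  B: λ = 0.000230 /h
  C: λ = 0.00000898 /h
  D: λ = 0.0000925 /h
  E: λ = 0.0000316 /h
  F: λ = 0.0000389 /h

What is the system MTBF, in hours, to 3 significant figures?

2480

Series of exponential components: λ_sys = Σ λ_i
λ_sys = 0.00000194 + 0.000230 + 0.00000898 + 0.0000925 + 0.0000316 + 0.0000389 = 4.0392e-04 /h
MTBF = 1 / λ_sys = 2480 h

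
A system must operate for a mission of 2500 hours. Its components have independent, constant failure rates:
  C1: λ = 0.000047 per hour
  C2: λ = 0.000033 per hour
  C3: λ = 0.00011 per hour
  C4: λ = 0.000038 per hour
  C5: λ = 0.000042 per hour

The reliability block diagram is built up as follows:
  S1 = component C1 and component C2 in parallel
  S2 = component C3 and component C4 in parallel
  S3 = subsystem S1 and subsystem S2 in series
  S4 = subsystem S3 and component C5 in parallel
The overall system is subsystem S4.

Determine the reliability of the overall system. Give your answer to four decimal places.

0.9970

R(C1) = exp(−0.000047 × 2500) = 0.889141
R(C2) = exp(−0.000033 × 2500) = 0.920811
R(C3) = exp(−0.00011 × 2500) = 0.759572
R(C4) = exp(−0.000038 × 2500) = 0.909373
R(C5) = exp(−0.000042 × 2500) = 0.900325
Parallel (C1 and C2): 1 − (1 − 0.889141)(1 − 0.920811) = 0.991221
Parallel (C3 and C4): 1 − (1 − 0.759572)(1 − 0.909373) = 0.978211
Series ([0.991221] and [0.978211]): 0.991221 × 0.978211 = 0.969623
Parallel ([0.969623] and C5): 1 − (1 − 0.969623)(1 − 0.900325) = 0.9970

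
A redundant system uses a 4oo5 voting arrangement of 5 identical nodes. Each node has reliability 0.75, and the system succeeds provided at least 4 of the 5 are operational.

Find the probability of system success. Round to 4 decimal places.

0.6328

R = Σ_{i=4}^{5} C(5,i) p^i (1−p)^{5−i} with p = 0.75
C(5,4)·0.75^4·0.25^1 = 0.395508
C(5,5)·0.75^5·0.25^0 = 0.237305
Sum = 0.6328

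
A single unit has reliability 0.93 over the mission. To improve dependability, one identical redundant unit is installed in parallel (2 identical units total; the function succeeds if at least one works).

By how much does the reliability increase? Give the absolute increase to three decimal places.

R_before = 0.93
R_after = 1 − (1 − 0.93)^2 = 0.995
ΔR = 0.995 − 0.93 = 0.065

0.065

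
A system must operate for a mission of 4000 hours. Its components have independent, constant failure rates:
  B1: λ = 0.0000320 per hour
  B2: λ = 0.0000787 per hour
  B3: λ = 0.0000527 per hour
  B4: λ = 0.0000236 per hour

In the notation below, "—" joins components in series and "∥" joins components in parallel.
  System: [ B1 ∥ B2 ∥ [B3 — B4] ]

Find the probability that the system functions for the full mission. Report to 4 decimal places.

0.9915

R(B1) = exp(−0.0000320 × 4000) = 0.879853
R(B2) = exp(−0.0000787 × 4000) = 0.729935
R(B3) = exp(−0.0000527 × 4000) = 0.809936
R(B4) = exp(−0.0000236 × 4000) = 0.909919
Series (B3 and B4): 0.809936 × 0.909919 = 0.736976
Parallel (B1, B2, and [0.736976]): 1 − (1 − 0.879853)(1 − 0.729935)(1 − 0.736976) = 0.9915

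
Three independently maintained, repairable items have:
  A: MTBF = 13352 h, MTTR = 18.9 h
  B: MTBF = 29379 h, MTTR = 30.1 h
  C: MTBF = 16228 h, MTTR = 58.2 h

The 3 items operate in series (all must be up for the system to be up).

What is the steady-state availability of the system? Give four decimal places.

0.9940

A(A) = MTBF/(MTBF+MTTR) = 13352/(13352+18.9) = 0.998586
A(B) = MTBF/(MTBF+MTTR) = 29379/(29379+30.1) = 0.998977
A(C) = MTBF/(MTBF+MTTR) = 16228/(16228+58.2) = 0.996426
Series availability: 0.998586 × 0.998977 × 0.996426 = 0.9940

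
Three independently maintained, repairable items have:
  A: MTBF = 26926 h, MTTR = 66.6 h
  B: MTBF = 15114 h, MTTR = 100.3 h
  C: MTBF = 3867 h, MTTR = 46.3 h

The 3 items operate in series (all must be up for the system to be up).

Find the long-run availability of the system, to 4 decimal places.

A(A) = MTBF/(MTBF+MTTR) = 26926/(26926+66.6) = 0.997533
A(B) = MTBF/(MTBF+MTTR) = 15114/(15114+100.3) = 0.993408
A(C) = MTBF/(MTBF+MTTR) = 3867/(3867+46.3) = 0.988169
Series availability: 0.997533 × 0.993408 × 0.988169 = 0.9792

0.9792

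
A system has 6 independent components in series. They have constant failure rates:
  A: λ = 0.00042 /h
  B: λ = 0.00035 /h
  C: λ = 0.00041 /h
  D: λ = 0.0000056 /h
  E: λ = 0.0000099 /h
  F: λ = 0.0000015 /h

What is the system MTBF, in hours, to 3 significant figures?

Series of exponential components: λ_sys = Σ λ_i
λ_sys = 0.00042 + 0.00035 + 0.00041 + 0.0000056 + 0.0000099 + 0.0000015 = 1.1970e-03 /h
MTBF = 1 / λ_sys = 835 h

835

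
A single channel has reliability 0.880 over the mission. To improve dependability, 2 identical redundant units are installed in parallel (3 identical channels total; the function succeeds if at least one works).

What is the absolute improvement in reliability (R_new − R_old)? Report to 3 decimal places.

0.118

R_before = 0.880
R_after = 1 − (1 − 0.880)^3 = 0.998
ΔR = 0.998 − 0.880 = 0.118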